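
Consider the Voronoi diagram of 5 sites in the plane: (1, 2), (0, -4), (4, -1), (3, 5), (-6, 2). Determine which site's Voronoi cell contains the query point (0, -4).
Nearest site = (0, -4)

The Voronoi cell of site s contains exactly those query points closer to s than to any other site. Compute squared distances from q = (0, -4) to each site:
  (0 − 0)² + (-4 − -4)² = 0
  (4 − 0)² + (-1 − -4)² = 25
  (1 − 0)² + (2 − -4)² = 37
  (-6 − 0)² + (2 − -4)² = 72
  (3 − 0)² + (5 − -4)² = 90
Minimum is attained by (0, -4), so q lies in its Voronoi cell.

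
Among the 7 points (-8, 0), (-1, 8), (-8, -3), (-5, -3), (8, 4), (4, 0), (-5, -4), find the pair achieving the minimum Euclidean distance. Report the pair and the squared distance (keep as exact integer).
Pair = ((-5, -3), (-5, -4)); squared distance = 1

Compute all C(7, 2) = 21 pairwise squared distances (x_i − x_j)² + (y_i − y_j)². The minimum is 1, attained by the pair ((-5, -3), (-5, -4)).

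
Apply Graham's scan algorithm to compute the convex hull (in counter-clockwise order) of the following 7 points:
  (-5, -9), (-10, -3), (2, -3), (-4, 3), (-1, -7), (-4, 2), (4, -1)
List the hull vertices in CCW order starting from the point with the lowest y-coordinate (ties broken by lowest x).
Hull (CCW) = [(-5, -9), (-1, -7), (4, -1), (-4, 3), (-10, -3)]

Graham scan procedure:
  1. Find the pivot p₀ = point with lowest y (tie → lowest x): (-5, -9).
  2. Sort the remaining points by polar angle around p₀.
  3. Walk through sorted points, maintaining a stack; pop the top while the last three entries make a non-left turn (cross product ≤ 0).
  4. Final stack is the convex hull in CCW order: (-5, -9), (-1, -7), (4, -1), (-4, 3), (-10, -3).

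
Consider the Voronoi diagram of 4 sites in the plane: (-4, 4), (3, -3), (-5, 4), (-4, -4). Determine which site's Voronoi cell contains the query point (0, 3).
Nearest site = (-4, 4)

The Voronoi cell of site s contains exactly those query points closer to s than to any other site. Compute squared distances from q = (0, 3) to each site:
  (-4 − 0)² + (4 − 3)² = 17
  (-5 − 0)² + (4 − 3)² = 26
  (3 − 0)² + (-3 − 3)² = 45
  (-4 − 0)² + (-4 − 3)² = 65
Minimum is attained by (-4, 4), so q lies in its Voronoi cell.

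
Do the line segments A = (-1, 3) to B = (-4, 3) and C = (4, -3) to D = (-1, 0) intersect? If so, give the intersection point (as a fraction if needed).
No (intersection of containing lines falls outside at least one segment)

Parametrize and solve: t = 5/3, s = 2. At least one of these is outside [0, 1], so the segments do not intersect.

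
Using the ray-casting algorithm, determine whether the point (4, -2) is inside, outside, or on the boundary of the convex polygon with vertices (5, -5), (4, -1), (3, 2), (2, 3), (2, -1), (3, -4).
The point (4, -2) lies strictly inside the polygon

Cast a horizontal ray to the right from the query point and count how many polygon edges it crosses (each edge strictly once or zero times, handled with the usual half-open convention). 
Parity of crossings → odd ⇒ inside.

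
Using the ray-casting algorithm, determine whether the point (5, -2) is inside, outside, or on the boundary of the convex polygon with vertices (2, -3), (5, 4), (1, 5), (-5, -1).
The point (5, -2) lies strictly outside the polygon

Cast a horizontal ray to the right from the query point and count how many polygon edges it crosses (each edge strictly once or zero times, handled with the usual half-open convention). 
Parity of crossings → even ⇒ outside.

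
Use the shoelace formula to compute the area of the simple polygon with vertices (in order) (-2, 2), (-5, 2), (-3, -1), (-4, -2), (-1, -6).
Area = 27/2

Shoelace formula: Area = (1/2) |Σ_i (x_i · y_{i+1} − x_{i+1} · y_i)| (indices mod n). Compute each cross term:
  (-2)(2) − (-5)(2) = 6
  (-5)(-1) − (-3)(2) = 11
  (-3)(-2) − (-4)(-1) = 2
  (-4)(-6) − (-1)(-2) = 22
  (-1)(2) − (-2)(-6) = -14
Sum = 27, so (signed) Area = 27/2 = 27/2, |Area| = 27/2.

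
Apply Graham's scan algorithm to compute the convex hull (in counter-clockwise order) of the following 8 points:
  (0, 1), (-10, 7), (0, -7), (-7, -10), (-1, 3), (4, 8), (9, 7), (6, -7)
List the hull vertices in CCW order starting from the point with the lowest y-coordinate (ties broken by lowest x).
Hull (CCW) = [(-7, -10), (6, -7), (9, 7), (4, 8), (-10, 7)]

Graham scan procedure:
  1. Find the pivot p₀ = point with lowest y (tie → lowest x): (-7, -10).
  2. Sort the remaining points by polar angle around p₀.
  3. Walk through sorted points, maintaining a stack; pop the top while the last three entries make a non-left turn (cross product ≤ 0).
  4. Final stack is the convex hull in CCW order: (-7, -10), (6, -7), (9, 7), (4, 8), (-10, 7).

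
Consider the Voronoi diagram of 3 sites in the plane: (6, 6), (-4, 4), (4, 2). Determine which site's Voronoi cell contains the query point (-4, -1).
Nearest site = (-4, 4)

The Voronoi cell of site s contains exactly those query points closer to s than to any other site. Compute squared distances from q = (-4, -1) to each site:
  (-4 − -4)² + (4 − -1)² = 25
  (4 − -4)² + (2 − -1)² = 73
  (6 − -4)² + (6 − -1)² = 149
Minimum is attained by (-4, 4), so q lies in its Voronoi cell.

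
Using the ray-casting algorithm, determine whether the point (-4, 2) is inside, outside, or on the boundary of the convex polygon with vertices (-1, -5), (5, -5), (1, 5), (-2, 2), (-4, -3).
The point (-4, 2) lies strictly outside the polygon

Cast a horizontal ray to the right from the query point and count how many polygon edges it crosses (each edge strictly once or zero times, handled with the usual half-open convention). 
Parity of crossings → even ⇒ outside.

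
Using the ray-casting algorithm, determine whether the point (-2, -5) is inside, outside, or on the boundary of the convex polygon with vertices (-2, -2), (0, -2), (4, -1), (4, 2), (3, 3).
The point (-2, -5) lies strictly outside the polygon

Cast a horizontal ray to the right from the query point and count how many polygon edges it crosses (each edge strictly once or zero times, handled with the usual half-open convention). 
Parity of crossings → even ⇒ outside.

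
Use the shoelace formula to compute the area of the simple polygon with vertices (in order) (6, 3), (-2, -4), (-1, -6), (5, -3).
Area = 28

Shoelace formula: Area = (1/2) |Σ_i (x_i · y_{i+1} − x_{i+1} · y_i)| (indices mod n). Compute each cross term:
  (6)(-4) − (-2)(3) = -18
  (-2)(-6) − (-1)(-4) = 8
  (-1)(-3) − (5)(-6) = 33
  (5)(3) − (6)(-3) = 33
Sum = 56, so (signed) Area = 56/2 = 28, |Area| = 28.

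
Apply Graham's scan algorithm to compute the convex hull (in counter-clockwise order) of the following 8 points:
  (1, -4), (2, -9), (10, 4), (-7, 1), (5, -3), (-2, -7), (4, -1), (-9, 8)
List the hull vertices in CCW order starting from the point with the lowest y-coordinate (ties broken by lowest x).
Hull (CCW) = [(2, -9), (10, 4), (-9, 8), (-7, 1), (-2, -7)]

Graham scan procedure:
  1. Find the pivot p₀ = point with lowest y (tie → lowest x): (2, -9).
  2. Sort the remaining points by polar angle around p₀.
  3. Walk through sorted points, maintaining a stack; pop the top while the last three entries make a non-left turn (cross product ≤ 0).
  4. Final stack is the convex hull in CCW order: (2, -9), (10, 4), (-9, 8), (-7, 1), (-2, -7).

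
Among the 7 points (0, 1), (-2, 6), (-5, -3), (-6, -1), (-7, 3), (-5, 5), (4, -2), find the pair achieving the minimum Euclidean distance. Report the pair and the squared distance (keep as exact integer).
Pair = ((-5, -3), (-6, -1)); squared distance = 5

Compute all C(7, 2) = 21 pairwise squared distances (x_i − x_j)² + (y_i − y_j)². The minimum is 5, attained by the pair ((-5, -3), (-6, -1)).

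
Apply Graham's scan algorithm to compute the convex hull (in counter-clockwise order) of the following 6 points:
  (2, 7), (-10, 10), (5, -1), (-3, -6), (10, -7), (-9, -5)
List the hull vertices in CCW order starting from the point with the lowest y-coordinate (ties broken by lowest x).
Hull (CCW) = [(10, -7), (2, 7), (-10, 10), (-9, -5), (-3, -6)]

Graham scan procedure:
  1. Find the pivot p₀ = point with lowest y (tie → lowest x): (10, -7).
  2. Sort the remaining points by polar angle around p₀.
  3. Walk through sorted points, maintaining a stack; pop the top while the last three entries make a non-left turn (cross product ≤ 0).
  4. Final stack is the convex hull in CCW order: (10, -7), (2, 7), (-10, 10), (-9, -5), (-3, -6).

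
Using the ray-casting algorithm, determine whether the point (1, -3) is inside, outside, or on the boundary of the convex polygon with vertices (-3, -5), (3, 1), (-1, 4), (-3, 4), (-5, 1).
The point (1, -3) lies strictly outside the polygon

Cast a horizontal ray to the right from the query point and count how many polygon edges it crosses (each edge strictly once or zero times, handled with the usual half-open convention). 
Parity of crossings → even ⇒ outside.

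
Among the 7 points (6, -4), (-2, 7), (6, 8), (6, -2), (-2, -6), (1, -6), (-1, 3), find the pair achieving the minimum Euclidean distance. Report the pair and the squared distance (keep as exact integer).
Pair = ((6, -4), (6, -2)); squared distance = 4

Compute all C(7, 2) = 21 pairwise squared distances (x_i − x_j)² + (y_i − y_j)². The minimum is 4, attained by the pair ((6, -4), (6, -2)).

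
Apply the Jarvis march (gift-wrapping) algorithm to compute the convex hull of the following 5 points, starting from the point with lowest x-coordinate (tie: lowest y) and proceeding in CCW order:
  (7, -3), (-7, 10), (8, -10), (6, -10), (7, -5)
Hull (CCW) = [(-7, 10), (6, -10), (8, -10), (7, -3)]

Jarvis march: at each step, from the current hull vertex p, select the next vertex q as the point such that every other point lies strictly to the left of (or on) the directed line p → q. (Equivalently: for every other point r, the cross product (q − p) × (r − p) ≥ 0.)
Starting point (lowest x, tie lowest y): (-7, 10). Wrap until returning to start. Resulting hull: (-7, 10), (6, -10), (8, -10), (7, -3).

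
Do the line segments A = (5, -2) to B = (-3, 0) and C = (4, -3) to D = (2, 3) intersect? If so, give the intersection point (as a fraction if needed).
Yes; intersection at (39/11, -18/11) (t = 2/11 on AB, s = 5/22 on CD)

Parametrize AB as A + t(B − A) = (5 + -8 t, -2 + 2 t) and CD as C + s(D − C) = (4 + -2 s, -3 + 6 s). Solve the linear system for (t, s). Determinant = 44 ≠ 0, so a unique intersection of the containing lines exists. Solution: t = 2/11, s = 5/22 — both in [0, 1], so the segments cross. Intersection point: (39/11, -18/11).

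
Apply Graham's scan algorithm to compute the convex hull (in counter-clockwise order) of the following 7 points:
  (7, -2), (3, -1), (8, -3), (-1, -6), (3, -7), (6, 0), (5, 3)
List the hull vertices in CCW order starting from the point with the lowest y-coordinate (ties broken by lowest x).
Hull (CCW) = [(3, -7), (8, -3), (5, 3), (-1, -6)]

Graham scan procedure:
  1. Find the pivot p₀ = point with lowest y (tie → lowest x): (3, -7).
  2. Sort the remaining points by polar angle around p₀.
  3. Walk through sorted points, maintaining a stack; pop the top while the last three entries make a non-left turn (cross product ≤ 0).
  4. Final stack is the convex hull in CCW order: (3, -7), (8, -3), (5, 3), (-1, -6).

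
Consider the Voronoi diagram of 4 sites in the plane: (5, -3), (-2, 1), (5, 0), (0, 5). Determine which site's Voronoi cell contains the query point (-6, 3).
Nearest site = (-2, 1)

The Voronoi cell of site s contains exactly those query points closer to s than to any other site. Compute squared distances from q = (-6, 3) to each site:
  (-2 − -6)² + (1 − 3)² = 20
  (0 − -6)² + (5 − 3)² = 40
  (5 − -6)² + (0 − 3)² = 130
  (5 − -6)² + (-3 − 3)² = 157
Minimum is attained by (-2, 1), so q lies in its Voronoi cell.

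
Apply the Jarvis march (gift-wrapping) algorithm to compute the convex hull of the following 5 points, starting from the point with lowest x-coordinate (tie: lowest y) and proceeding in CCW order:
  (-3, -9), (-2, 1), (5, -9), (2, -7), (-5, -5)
Hull (CCW) = [(-5, -5), (-3, -9), (5, -9), (-2, 1)]

Jarvis march: at each step, from the current hull vertex p, select the next vertex q as the point such that every other point lies strictly to the left of (or on) the directed line p → q. (Equivalently: for every other point r, the cross product (q − p) × (r − p) ≥ 0.)
Starting point (lowest x, tie lowest y): (-5, -5). Wrap until returning to start. Resulting hull: (-5, -5), (-3, -9), (5, -9), (-2, 1).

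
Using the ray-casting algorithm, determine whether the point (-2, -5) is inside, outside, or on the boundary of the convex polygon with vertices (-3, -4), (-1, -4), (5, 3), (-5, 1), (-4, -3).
The point (-2, -5) lies strictly outside the polygon

Cast a horizontal ray to the right from the query point and count how many polygon edges it crosses (each edge strictly once or zero times, handled with the usual half-open convention). 
Parity of crossings → even ⇒ outside.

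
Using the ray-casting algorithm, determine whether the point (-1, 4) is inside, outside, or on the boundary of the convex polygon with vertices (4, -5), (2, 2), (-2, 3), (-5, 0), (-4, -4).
The point (-1, 4) lies strictly outside the polygon

Cast a horizontal ray to the right from the query point and count how many polygon edges it crosses (each edge strictly once or zero times, handled with the usual half-open convention). 
Parity of crossings → even ⇒ outside.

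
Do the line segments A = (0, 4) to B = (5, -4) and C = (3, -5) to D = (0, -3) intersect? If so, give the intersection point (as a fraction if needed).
No (intersection of containing lines falls outside at least one segment)

Parametrize and solve: t = 3/2, s = -3/2. At least one of these is outside [0, 1], so the segments do not intersect.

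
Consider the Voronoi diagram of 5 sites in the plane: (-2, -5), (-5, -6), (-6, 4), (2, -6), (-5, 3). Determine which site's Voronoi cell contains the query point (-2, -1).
Nearest site = (-2, -5)

The Voronoi cell of site s contains exactly those query points closer to s than to any other site. Compute squared distances from q = (-2, -1) to each site:
  (-2 − -2)² + (-5 − -1)² = 16
  (-5 − -2)² + (3 − -1)² = 25
  (-5 − -2)² + (-6 − -1)² = 34
  (-6 − -2)² + (4 − -1)² = 41
  (2 − -2)² + (-6 − -1)² = 41
Minimum is attained by (-2, -5), so q lies in its Voronoi cell.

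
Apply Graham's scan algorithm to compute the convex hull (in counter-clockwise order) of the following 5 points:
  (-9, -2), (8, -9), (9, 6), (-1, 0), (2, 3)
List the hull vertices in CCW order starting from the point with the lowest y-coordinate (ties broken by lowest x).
Hull (CCW) = [(8, -9), (9, 6), (2, 3), (-9, -2)]

Graham scan procedure:
  1. Find the pivot p₀ = point with lowest y (tie → lowest x): (8, -9).
  2. Sort the remaining points by polar angle around p₀.
  3. Walk through sorted points, maintaining a stack; pop the top while the last three entries make a non-left turn (cross product ≤ 0).
  4. Final stack is the convex hull in CCW order: (8, -9), (9, 6), (2, 3), (-9, -2).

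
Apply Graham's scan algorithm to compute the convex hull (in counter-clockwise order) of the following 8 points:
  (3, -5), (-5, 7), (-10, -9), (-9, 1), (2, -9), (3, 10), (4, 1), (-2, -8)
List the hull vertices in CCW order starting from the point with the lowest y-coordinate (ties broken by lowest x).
Hull (CCW) = [(-10, -9), (2, -9), (3, -5), (4, 1), (3, 10), (-5, 7), (-9, 1)]

Graham scan procedure:
  1. Find the pivot p₀ = point with lowest y (tie → lowest x): (-10, -9).
  2. Sort the remaining points by polar angle around p₀.
  3. Walk through sorted points, maintaining a stack; pop the top while the last three entries make a non-left turn (cross product ≤ 0).
  4. Final stack is the convex hull in CCW order: (-10, -9), (2, -9), (3, -5), (4, 1), (3, 10), (-5, 7), (-9, 1).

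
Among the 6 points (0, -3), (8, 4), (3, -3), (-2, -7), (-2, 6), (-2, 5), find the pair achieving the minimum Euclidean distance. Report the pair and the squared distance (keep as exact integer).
Pair = ((-2, 6), (-2, 5)); squared distance = 1

Compute all C(6, 2) = 15 pairwise squared distances (x_i − x_j)² + (y_i − y_j)². The minimum is 1, attained by the pair ((-2, 6), (-2, 5)).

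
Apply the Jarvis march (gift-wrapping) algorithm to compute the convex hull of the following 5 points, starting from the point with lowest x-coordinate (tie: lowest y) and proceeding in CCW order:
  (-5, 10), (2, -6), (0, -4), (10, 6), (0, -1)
Hull (CCW) = [(-5, 10), (0, -4), (2, -6), (10, 6)]

Jarvis march: at each step, from the current hull vertex p, select the next vertex q as the point such that every other point lies strictly to the left of (or on) the directed line p → q. (Equivalently: for every other point r, the cross product (q − p) × (r − p) ≥ 0.)
Starting point (lowest x, tie lowest y): (-5, 10). Wrap until returning to start. Resulting hull: (-5, 10), (0, -4), (2, -6), (10, 6).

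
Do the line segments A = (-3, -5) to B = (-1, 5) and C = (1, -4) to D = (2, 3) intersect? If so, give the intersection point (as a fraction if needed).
No (intersection of containing lines falls outside at least one segment)

Parametrize and solve: t = 27/4, s = 19/2. At least one of these is outside [0, 1], so the segments do not intersect.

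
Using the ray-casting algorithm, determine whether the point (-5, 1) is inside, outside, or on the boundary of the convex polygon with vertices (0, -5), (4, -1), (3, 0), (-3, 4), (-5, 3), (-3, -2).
The point (-5, 1) lies strictly outside the polygon

Cast a horizontal ray to the right from the query point and count how many polygon edges it crosses (each edge strictly once or zero times, handled with the usual half-open convention). 
Parity of crossings → even ⇒ outside.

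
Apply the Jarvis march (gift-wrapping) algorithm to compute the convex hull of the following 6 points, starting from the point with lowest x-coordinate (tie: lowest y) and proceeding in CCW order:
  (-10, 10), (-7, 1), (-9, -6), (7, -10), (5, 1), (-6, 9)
Hull (CCW) = [(-10, 10), (-9, -6), (7, -10), (5, 1), (-6, 9)]

Jarvis march: at each step, from the current hull vertex p, select the next vertex q as the point such that every other point lies strictly to the left of (or on) the directed line p → q. (Equivalently: for every other point r, the cross product (q − p) × (r − p) ≥ 0.)
Starting point (lowest x, tie lowest y): (-10, 10). Wrap until returning to start. Resulting hull: (-10, 10), (-9, -6), (7, -10), (5, 1), (-6, 9).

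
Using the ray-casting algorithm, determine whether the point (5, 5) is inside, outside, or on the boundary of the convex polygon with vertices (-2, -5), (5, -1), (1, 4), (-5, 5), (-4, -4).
The point (5, 5) lies strictly outside the polygon

Cast a horizontal ray to the right from the query point and count how many polygon edges it crosses (each edge strictly once or zero times, handled with the usual half-open convention). 
Parity of crossings → even ⇒ outside.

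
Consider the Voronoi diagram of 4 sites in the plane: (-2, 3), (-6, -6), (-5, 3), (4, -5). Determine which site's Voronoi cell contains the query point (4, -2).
Nearest site = (4, -5)

The Voronoi cell of site s contains exactly those query points closer to s than to any other site. Compute squared distances from q = (4, -2) to each site:
  (4 − 4)² + (-5 − -2)² = 9
  (-2 − 4)² + (3 − -2)² = 61
  (-5 − 4)² + (3 − -2)² = 106
  (-6 − 4)² + (-6 − -2)² = 116
Minimum is attained by (4, -5), so q lies in its Voronoi cell.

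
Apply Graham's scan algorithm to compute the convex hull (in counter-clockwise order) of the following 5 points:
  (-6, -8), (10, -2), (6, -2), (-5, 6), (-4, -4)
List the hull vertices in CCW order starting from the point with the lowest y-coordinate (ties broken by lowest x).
Hull (CCW) = [(-6, -8), (10, -2), (-5, 6)]

Graham scan procedure:
  1. Find the pivot p₀ = point with lowest y (tie → lowest x): (-6, -8).
  2. Sort the remaining points by polar angle around p₀.
  3. Walk through sorted points, maintaining a stack; pop the top while the last three entries make a non-left turn (cross product ≤ 0).
  4. Final stack is the convex hull in CCW order: (-6, -8), (10, -2), (-5, 6).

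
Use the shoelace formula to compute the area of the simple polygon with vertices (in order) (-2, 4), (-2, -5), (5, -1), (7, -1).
Area = 73/2

Shoelace formula: Area = (1/2) |Σ_i (x_i · y_{i+1} − x_{i+1} · y_i)| (indices mod n). Compute each cross term:
  (-2)(-5) − (-2)(4) = 18
  (-2)(-1) − (5)(-5) = 27
  (5)(-1) − (7)(-1) = 2
  (7)(4) − (-2)(-1) = 26
Sum = 73, so (signed) Area = 73/2 = 73/2, |Area| = 73/2.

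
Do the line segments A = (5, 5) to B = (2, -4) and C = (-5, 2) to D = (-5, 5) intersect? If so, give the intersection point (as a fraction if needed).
No (intersection of containing lines falls outside at least one segment)

Parametrize and solve: t = 10/3, s = -9. At least one of these is outside [0, 1], so the segments do not intersect.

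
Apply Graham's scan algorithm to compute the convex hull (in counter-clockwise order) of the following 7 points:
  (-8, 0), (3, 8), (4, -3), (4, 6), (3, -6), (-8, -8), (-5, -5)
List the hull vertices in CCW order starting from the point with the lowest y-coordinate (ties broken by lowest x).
Hull (CCW) = [(-8, -8), (3, -6), (4, -3), (4, 6), (3, 8), (-8, 0)]

Graham scan procedure:
  1. Find the pivot p₀ = point with lowest y (tie → lowest x): (-8, -8).
  2. Sort the remaining points by polar angle around p₀.
  3. Walk through sorted points, maintaining a stack; pop the top while the last three entries make a non-left turn (cross product ≤ 0).
  4. Final stack is the convex hull in CCW order: (-8, -8), (3, -6), (4, -3), (4, 6), (3, 8), (-8, 0).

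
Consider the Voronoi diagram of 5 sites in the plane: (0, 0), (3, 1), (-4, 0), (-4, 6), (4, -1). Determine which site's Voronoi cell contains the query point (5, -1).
Nearest site = (4, -1)

The Voronoi cell of site s contains exactly those query points closer to s than to any other site. Compute squared distances from q = (5, -1) to each site:
  (4 − 5)² + (-1 − -1)² = 1
  (3 − 5)² + (1 − -1)² = 8
  (0 − 5)² + (0 − -1)² = 26
  (-4 − 5)² + (0 − -1)² = 82
  (-4 − 5)² + (6 − -1)² = 130
Minimum is attained by (4, -1), so q lies in its Voronoi cell.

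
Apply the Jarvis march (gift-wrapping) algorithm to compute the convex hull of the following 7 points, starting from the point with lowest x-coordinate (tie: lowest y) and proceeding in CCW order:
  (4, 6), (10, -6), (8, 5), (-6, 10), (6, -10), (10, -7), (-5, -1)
Hull (CCW) = [(-6, 10), (-5, -1), (6, -10), (10, -7), (10, -6), (8, 5)]

Jarvis march: at each step, from the current hull vertex p, select the next vertex q as the point such that every other point lies strictly to the left of (or on) the directed line p → q. (Equivalently: for every other point r, the cross product (q − p) × (r − p) ≥ 0.)
Starting point (lowest x, tie lowest y): (-6, 10). Wrap until returning to start. Resulting hull: (-6, 10), (-5, -1), (6, -10), (10, -7), (10, -6), (8, 5).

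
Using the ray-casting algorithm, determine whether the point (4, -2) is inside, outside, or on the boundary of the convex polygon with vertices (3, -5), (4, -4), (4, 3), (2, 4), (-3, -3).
The point (4, -2) lies on the polygon boundary

Boundary check: the query satisfies the collinearity and bounding-box conditions for some polygon edge, so it lies exactly on the boundary.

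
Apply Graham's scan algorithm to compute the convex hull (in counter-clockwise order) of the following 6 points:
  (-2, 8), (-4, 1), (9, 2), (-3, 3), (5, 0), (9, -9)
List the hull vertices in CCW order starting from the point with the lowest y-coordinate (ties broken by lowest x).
Hull (CCW) = [(9, -9), (9, 2), (-2, 8), (-4, 1)]

Graham scan procedure:
  1. Find the pivot p₀ = point with lowest y (tie → lowest x): (9, -9).
  2. Sort the remaining points by polar angle around p₀.
  3. Walk through sorted points, maintaining a stack; pop the top while the last three entries make a non-left turn (cross product ≤ 0).
  4. Final stack is the convex hull in CCW order: (9, -9), (9, 2), (-2, 8), (-4, 1).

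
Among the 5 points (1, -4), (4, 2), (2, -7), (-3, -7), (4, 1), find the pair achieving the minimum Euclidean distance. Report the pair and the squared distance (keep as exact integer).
Pair = ((4, 2), (4, 1)); squared distance = 1

Compute all C(5, 2) = 10 pairwise squared distances (x_i − x_j)² + (y_i − y_j)². The minimum is 1, attained by the pair ((4, 2), (4, 1)).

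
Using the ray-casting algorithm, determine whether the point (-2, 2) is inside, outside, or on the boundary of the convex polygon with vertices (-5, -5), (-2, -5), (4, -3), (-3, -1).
The point (-2, 2) lies strictly outside the polygon

Cast a horizontal ray to the right from the query point and count how many polygon edges it crosses (each edge strictly once or zero times, handled with the usual half-open convention). 
Parity of crossings → even ⇒ outside.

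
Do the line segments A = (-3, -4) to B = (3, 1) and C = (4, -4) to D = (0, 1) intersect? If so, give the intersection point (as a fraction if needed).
Yes; intersection at (6/5, -1/2) (t = 7/10 on AB, s = 7/10 on CD)

Parametrize AB as A + t(B − A) = (-3 + 6 t, -4 + 5 t) and CD as C + s(D − C) = (4 + -4 s, -4 + 5 s). Solve the linear system for (t, s). Determinant = -50 ≠ 0, so a unique intersection of the containing lines exists. Solution: t = 7/10, s = 7/10 — both in [0, 1], so the segments cross. Intersection point: (6/5, -1/2).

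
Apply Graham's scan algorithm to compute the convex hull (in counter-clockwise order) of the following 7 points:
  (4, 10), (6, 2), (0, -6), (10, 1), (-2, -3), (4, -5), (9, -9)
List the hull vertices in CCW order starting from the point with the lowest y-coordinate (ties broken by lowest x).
Hull (CCW) = [(9, -9), (10, 1), (4, 10), (-2, -3), (0, -6)]

Graham scan procedure:
  1. Find the pivot p₀ = point with lowest y (tie → lowest x): (9, -9).
  2. Sort the remaining points by polar angle around p₀.
  3. Walk through sorted points, maintaining a stack; pop the top while the last three entries make a non-left turn (cross product ≤ 0).
  4. Final stack is the convex hull in CCW order: (9, -9), (10, 1), (4, 10), (-2, -3), (0, -6).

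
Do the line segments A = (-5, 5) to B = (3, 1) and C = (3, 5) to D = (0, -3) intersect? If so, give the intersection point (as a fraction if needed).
Yes; intersection at (33/19, 31/19) (t = 16/19 on AB, s = 8/19 on CD)

Parametrize AB as A + t(B − A) = (-5 + 8 t, 5 + -4 t) and CD as C + s(D − C) = (3 + -3 s, 5 + -8 s). Solve the linear system for (t, s). Determinant = 76 ≠ 0, so a unique intersection of the containing lines exists. Solution: t = 16/19, s = 8/19 — both in [0, 1], so the segments cross. Intersection point: (33/19, 31/19).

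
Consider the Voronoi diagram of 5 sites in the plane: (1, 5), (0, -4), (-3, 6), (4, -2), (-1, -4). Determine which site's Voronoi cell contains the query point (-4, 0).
Nearest site = (-1, -4)

The Voronoi cell of site s contains exactly those query points closer to s than to any other site. Compute squared distances from q = (-4, 0) to each site:
  (-1 − -4)² + (-4 − 0)² = 25
  (0 − -4)² + (-4 − 0)² = 32
  (-3 − -4)² + (6 − 0)² = 37
  (1 − -4)² + (5 − 0)² = 50
  (4 − -4)² + (-2 − 0)² = 68
Minimum is attained by (-1, -4), so q lies in its Voronoi cell.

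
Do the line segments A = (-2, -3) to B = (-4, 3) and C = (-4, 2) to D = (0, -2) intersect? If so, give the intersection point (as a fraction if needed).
Yes; intersection at (-7/2, 3/2) (t = 3/4 on AB, s = 1/8 on CD)

Parametrize AB as A + t(B − A) = (-2 + -2 t, -3 + 6 t) and CD as C + s(D − C) = (-4 + 4 s, 2 + -4 s). Solve the linear system for (t, s). Determinant = 16 ≠ 0, so a unique intersection of the containing lines exists. Solution: t = 3/4, s = 1/8 — both in [0, 1], so the segments cross. Intersection point: (-7/2, 3/2).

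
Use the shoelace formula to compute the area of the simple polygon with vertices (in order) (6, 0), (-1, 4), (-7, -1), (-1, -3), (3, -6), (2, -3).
Area = 109/2

Shoelace formula: Area = (1/2) |Σ_i (x_i · y_{i+1} − x_{i+1} · y_i)| (indices mod n). Compute each cross term:
  (6)(4) − (-1)(0) = 24
  (-1)(-1) − (-7)(4) = 29
  (-7)(-3) − (-1)(-1) = 20
  (-1)(-6) − (3)(-3) = 15
  (3)(-3) − (2)(-6) = 3
  (2)(0) − (6)(-3) = 18
Sum = 109, so (signed) Area = 109/2 = 109/2, |Area| = 109/2.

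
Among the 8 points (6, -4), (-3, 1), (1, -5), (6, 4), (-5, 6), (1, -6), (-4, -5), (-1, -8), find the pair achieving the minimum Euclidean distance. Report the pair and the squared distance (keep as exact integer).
Pair = ((1, -5), (1, -6)); squared distance = 1

Compute all C(8, 2) = 28 pairwise squared distances (x_i − x_j)² + (y_i − y_j)². The minimum is 1, attained by the pair ((1, -5), (1, -6)).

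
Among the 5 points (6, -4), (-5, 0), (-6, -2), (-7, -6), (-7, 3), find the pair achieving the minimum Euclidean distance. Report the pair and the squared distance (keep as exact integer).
Pair = ((-5, 0), (-6, -2)); squared distance = 5

Compute all C(5, 2) = 10 pairwise squared distances (x_i − x_j)² + (y_i − y_j)². The minimum is 5, attained by the pair ((-5, 0), (-6, -2)).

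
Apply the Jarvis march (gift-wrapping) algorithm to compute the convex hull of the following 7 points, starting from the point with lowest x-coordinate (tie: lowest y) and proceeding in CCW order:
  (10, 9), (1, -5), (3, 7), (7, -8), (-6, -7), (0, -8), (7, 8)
Hull (CCW) = [(-6, -7), (0, -8), (7, -8), (10, 9), (3, 7)]

Jarvis march: at each step, from the current hull vertex p, select the next vertex q as the point such that every other point lies strictly to the left of (or on) the directed line p → q. (Equivalently: for every other point r, the cross product (q − p) × (r − p) ≥ 0.)
Starting point (lowest x, tie lowest y): (-6, -7). Wrap until returning to start. Resulting hull: (-6, -7), (0, -8), (7, -8), (10, 9), (3, 7).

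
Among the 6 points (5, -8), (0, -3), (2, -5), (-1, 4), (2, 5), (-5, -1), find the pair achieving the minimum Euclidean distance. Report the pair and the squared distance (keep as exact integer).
Pair = ((0, -3), (2, -5)); squared distance = 8

Compute all C(6, 2) = 15 pairwise squared distances (x_i − x_j)² + (y_i − y_j)². The minimum is 8, attained by the pair ((0, -3), (2, -5)).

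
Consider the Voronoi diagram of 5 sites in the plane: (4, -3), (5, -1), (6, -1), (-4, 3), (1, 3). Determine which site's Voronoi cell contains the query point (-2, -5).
Nearest site = (4, -3)

The Voronoi cell of site s contains exactly those query points closer to s than to any other site. Compute squared distances from q = (-2, -5) to each site:
  (4 − -2)² + (-3 − -5)² = 40
  (5 − -2)² + (-1 − -5)² = 65
  (-4 − -2)² + (3 − -5)² = 68
  (1 − -2)² + (3 − -5)² = 73
  (6 − -2)² + (-1 − -5)² = 80
Minimum is attained by (4, -3), so q lies in its Voronoi cell.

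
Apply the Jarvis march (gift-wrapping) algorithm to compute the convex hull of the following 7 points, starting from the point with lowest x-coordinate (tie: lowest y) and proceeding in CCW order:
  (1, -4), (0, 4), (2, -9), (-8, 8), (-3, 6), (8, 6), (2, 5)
Hull (CCW) = [(-8, 8), (2, -9), (8, 6)]

Jarvis march: at each step, from the current hull vertex p, select the next vertex q as the point such that every other point lies strictly to the left of (or on) the directed line p → q. (Equivalently: for every other point r, the cross product (q − p) × (r − p) ≥ 0.)
Starting point (lowest x, tie lowest y): (-8, 8). Wrap until returning to start. Resulting hull: (-8, 8), (2, -9), (8, 6).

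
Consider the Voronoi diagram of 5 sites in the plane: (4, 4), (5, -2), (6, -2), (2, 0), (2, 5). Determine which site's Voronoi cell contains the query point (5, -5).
Nearest site = (5, -2)

The Voronoi cell of site s contains exactly those query points closer to s than to any other site. Compute squared distances from q = (5, -5) to each site:
  (5 − 5)² + (-2 − -5)² = 9
  (6 − 5)² + (-2 − -5)² = 10
  (2 − 5)² + (0 − -5)² = 34
  (4 − 5)² + (4 − -5)² = 82
  (2 − 5)² + (5 − -5)² = 109
Minimum is attained by (5, -2), so q lies in its Voronoi cell.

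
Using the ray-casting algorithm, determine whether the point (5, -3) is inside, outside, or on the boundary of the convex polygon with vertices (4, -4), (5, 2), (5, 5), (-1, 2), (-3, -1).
The point (5, -3) lies strictly outside the polygon

Cast a horizontal ray to the right from the query point and count how many polygon edges it crosses (each edge strictly once or zero times, handled with the usual half-open convention). 
Parity of crossings → even ⇒ outside.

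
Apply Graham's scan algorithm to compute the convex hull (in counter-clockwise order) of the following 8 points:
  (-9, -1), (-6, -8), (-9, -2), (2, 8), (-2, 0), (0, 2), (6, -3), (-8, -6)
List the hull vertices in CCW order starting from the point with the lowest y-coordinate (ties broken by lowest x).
Hull (CCW) = [(-6, -8), (6, -3), (2, 8), (-9, -1), (-9, -2), (-8, -6)]

Graham scan procedure:
  1. Find the pivot p₀ = point with lowest y (tie → lowest x): (-6, -8).
  2. Sort the remaining points by polar angle around p₀.
  3. Walk through sorted points, maintaining a stack; pop the top while the last three entries make a non-left turn (cross product ≤ 0).
  4. Final stack is the convex hull in CCW order: (-6, -8), (6, -3), (2, 8), (-9, -1), (-9, -2), (-8, -6).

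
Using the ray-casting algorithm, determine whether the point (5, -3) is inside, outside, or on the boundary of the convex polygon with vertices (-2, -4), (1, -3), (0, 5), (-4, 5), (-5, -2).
The point (5, -3) lies strictly outside the polygon

Cast a horizontal ray to the right from the query point and count how many polygon edges it crosses (each edge strictly once or zero times, handled with the usual half-open convention). 
Parity of crossings → even ⇒ outside.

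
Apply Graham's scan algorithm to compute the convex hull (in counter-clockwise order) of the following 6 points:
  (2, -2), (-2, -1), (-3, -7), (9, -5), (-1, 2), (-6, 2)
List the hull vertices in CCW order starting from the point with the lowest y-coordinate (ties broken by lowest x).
Hull (CCW) = [(-3, -7), (9, -5), (-1, 2), (-6, 2)]

Graham scan procedure:
  1. Find the pivot p₀ = point with lowest y (tie → lowest x): (-3, -7).
  2. Sort the remaining points by polar angle around p₀.
  3. Walk through sorted points, maintaining a stack; pop the top while the last three entries make a non-left turn (cross product ≤ 0).
  4. Final stack is the convex hull in CCW order: (-3, -7), (9, -5), (-1, 2), (-6, 2).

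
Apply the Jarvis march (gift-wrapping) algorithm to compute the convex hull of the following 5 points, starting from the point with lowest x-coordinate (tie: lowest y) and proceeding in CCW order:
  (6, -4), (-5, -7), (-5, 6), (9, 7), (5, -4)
Hull (CCW) = [(-5, -7), (6, -4), (9, 7), (-5, 6)]

Jarvis march: at each step, from the current hull vertex p, select the next vertex q as the point such that every other point lies strictly to the left of (or on) the directed line p → q. (Equivalently: for every other point r, the cross product (q − p) × (r − p) ≥ 0.)
Starting point (lowest x, tie lowest y): (-5, -7). Wrap until returning to start. Resulting hull: (-5, -7), (6, -4), (9, 7), (-5, 6).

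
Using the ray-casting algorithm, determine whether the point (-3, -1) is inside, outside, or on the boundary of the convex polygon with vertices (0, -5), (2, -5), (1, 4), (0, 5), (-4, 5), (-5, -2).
The point (-3, -1) lies strictly inside the polygon

Cast a horizontal ray to the right from the query point and count how many polygon edges it crosses (each edge strictly once or zero times, handled with the usual half-open convention). 
Parity of crossings → odd ⇒ inside.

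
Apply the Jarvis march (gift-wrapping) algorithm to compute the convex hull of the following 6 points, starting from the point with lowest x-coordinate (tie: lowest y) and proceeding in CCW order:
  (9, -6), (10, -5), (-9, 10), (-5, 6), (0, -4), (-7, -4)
Hull (CCW) = [(-9, 10), (-7, -4), (9, -6), (10, -5)]

Jarvis march: at each step, from the current hull vertex p, select the next vertex q as the point such that every other point lies strictly to the left of (or on) the directed line p → q. (Equivalently: for every other point r, the cross product (q − p) × (r − p) ≥ 0.)
Starting point (lowest x, tie lowest y): (-9, 10). Wrap until returning to start. Resulting hull: (-9, 10), (-7, -4), (9, -6), (10, -5).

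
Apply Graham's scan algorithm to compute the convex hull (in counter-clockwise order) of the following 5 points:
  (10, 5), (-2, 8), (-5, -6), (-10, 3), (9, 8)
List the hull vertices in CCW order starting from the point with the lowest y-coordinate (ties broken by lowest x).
Hull (CCW) = [(-5, -6), (10, 5), (9, 8), (-2, 8), (-10, 3)]

Graham scan procedure:
  1. Find the pivot p₀ = point with lowest y (tie → lowest x): (-5, -6).
  2. Sort the remaining points by polar angle around p₀.
  3. Walk through sorted points, maintaining a stack; pop the top while the last three entries make a non-left turn (cross product ≤ 0).
  4. Final stack is the convex hull in CCW order: (-5, -6), (10, 5), (9, 8), (-2, 8), (-10, 3).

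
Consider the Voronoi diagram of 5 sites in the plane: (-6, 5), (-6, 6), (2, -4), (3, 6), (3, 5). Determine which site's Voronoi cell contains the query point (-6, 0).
Nearest site = (-6, 5)

The Voronoi cell of site s contains exactly those query points closer to s than to any other site. Compute squared distances from q = (-6, 0) to each site:
  (-6 − -6)² + (5 − 0)² = 25
  (-6 − -6)² + (6 − 0)² = 36
  (2 − -6)² + (-4 − 0)² = 80
  (3 − -6)² + (5 − 0)² = 106
  (3 − -6)² + (6 − 0)² = 117
Minimum is attained by (-6, 5), so q lies in its Voronoi cell.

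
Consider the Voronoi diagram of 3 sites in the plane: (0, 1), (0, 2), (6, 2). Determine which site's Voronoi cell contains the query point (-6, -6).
Nearest site = (0, 1)

The Voronoi cell of site s contains exactly those query points closer to s than to any other site. Compute squared distances from q = (-6, -6) to each site:
  (0 − -6)² + (1 − -6)² = 85
  (0 − -6)² + (2 − -6)² = 100
  (6 − -6)² + (2 − -6)² = 208
Minimum is attained by (0, 1), so q lies in its Voronoi cell.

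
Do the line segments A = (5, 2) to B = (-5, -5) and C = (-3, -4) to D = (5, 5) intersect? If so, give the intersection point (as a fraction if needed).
Yes; intersection at (-35/17, -50/17) (t = 12/17 on AB, s = 2/17 on CD)

Parametrize AB as A + t(B − A) = (5 + -10 t, 2 + -7 t) and CD as C + s(D − C) = (-3 + 8 s, -4 + 9 s). Solve the linear system for (t, s). Determinant = 34 ≠ 0, so a unique intersection of the containing lines exists. Solution: t = 12/17, s = 2/17 — both in [0, 1], so the segments cross. Intersection point: (-35/17, -50/17).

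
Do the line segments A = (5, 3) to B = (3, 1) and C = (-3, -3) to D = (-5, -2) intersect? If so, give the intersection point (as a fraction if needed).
No (intersection of containing lines falls outside at least one segment)

Parametrize and solve: t = 10/3, s = -2/3. At least one of these is outside [0, 1], so the segments do not intersect.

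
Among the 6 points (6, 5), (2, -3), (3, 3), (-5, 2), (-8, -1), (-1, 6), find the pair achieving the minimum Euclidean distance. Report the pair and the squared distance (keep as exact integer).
Pair = ((6, 5), (3, 3)); squared distance = 13

Compute all C(6, 2) = 15 pairwise squared distances (x_i − x_j)² + (y_i − y_j)². The minimum is 13, attained by the pair ((6, 5), (3, 3)).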